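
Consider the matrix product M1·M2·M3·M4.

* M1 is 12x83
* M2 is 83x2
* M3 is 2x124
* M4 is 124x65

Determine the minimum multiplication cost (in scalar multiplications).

Adjacent pairs: M1M2 = 12·83·2 = 1992; M2M3 = 83·2·124 = 20584; M3M4 = 2·124·65 = 16120.
Length 3: M1..M3: k=1: 0+20584+12·83·124=144088; k=2: 1992+0+12·2·124=4968 → min 4968 | M2..M4: k=2: 0+16120+83·2·65=26910; k=3: 20584+0+83·124·65=689564 → min 26910.
Length 4: M1..M4: k=1: 0+26910+12·83·65=91650; k=2: 1992+16120+12·2·65=19672; k=3: 4968+0+12·124·65=101688 → min 19672.
Optimal order: ((M1·M2)·(M3·M4)) with cost 19672.

19672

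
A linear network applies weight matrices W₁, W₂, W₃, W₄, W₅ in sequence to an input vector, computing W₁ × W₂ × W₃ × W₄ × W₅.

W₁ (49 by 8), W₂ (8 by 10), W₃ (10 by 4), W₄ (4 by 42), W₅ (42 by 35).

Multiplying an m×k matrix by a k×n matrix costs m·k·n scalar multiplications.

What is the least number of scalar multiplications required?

Adjacent pairs: W₁W₂ = 49·8·10 = 3920; W₂W₃ = 8·10·4 = 320; W₃W₄ = 10·4·42 = 1680; W₄W₅ = 4·42·35 = 5880.
Length 3: W₁..W₃: k=1: 0+320+49·8·4=1888; k=2: 3920+0+49·10·4=5880 → min 1888 | W₂..W₄: k=2: 0+1680+8·10·42=5040; k=3: 320+0+8·4·42=1664 → min 1664 | W₃..W₅: k=3: 0+5880+10·4·35=7280; k=4: 1680+0+10·42·35=16380 → min 7280.
Length 4: W₁..W₄: k=1: 0+1664+49·8·42=18128; k=2: 3920+1680+49·10·42=26180; k=3: 1888+0+49·4·42=10120 → min 10120 | W₂..W₅: k=2: 0+7280+8·10·35=10080; k=3: 320+5880+8·4·35=7320; k=4: 1664+0+8·42·35=13424 → min 7320.
Length 5: W₁..W₅: k=1: 0+7320+49·8·35=21040; k=2: 3920+7280+49·10·35=28350; k=3: 1888+5880+49·4·35=14628; k=4: 10120+0+49·42·35=82150 → min 14628.
Optimal order: ((W₁ × (W₂ × W₃)) × (W₄ × W₅)) with cost 14628.

14628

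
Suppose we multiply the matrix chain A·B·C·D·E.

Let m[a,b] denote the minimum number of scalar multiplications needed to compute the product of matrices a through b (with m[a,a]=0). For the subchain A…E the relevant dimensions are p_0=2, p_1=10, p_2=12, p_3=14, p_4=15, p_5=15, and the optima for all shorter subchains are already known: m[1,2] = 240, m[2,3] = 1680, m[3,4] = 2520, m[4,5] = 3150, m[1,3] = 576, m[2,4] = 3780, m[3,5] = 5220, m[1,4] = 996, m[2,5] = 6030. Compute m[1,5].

m[1,5] = min over k∈[1,4] of m[1,k]+m[k+1,5]+p_{0}·p_k·p_{5}.
k=1: 0 + 6030 + 2·10·15 = 6330; k=2: 240 + 5220 + 2·12·15 = 5820; k=3: 576 + 3150 + 2·14·15 = 4146; k=4: 996 + 0 + 2·15·15 = 1446.
Minimum: 1446 at k=4.

1446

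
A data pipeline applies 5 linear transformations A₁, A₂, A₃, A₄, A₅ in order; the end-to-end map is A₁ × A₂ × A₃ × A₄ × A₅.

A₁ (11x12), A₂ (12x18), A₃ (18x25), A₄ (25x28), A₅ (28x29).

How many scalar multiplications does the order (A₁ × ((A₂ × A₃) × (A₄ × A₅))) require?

(A₂ × A₃): 12×18 by 18×25 → 12×25, cost 12·18·25 = 5400
(A₄ × A₅): 25×28 by 28×29 → 25×29, cost 25·28·29 = 20300
((A₂ × A₃) × (A₄ × A₅)): 12×25 by 25×29 → 12×29, cost 12·25·29 = 8700; cumulative 34400
(A₁ × ((A₂ × A₃) × (A₄ × A₅))): 11×12 by 12×29 → 11×29, cost 11·12·29 = 3828; cumulative 38228
Total: 38228 scalar multiplications.

38228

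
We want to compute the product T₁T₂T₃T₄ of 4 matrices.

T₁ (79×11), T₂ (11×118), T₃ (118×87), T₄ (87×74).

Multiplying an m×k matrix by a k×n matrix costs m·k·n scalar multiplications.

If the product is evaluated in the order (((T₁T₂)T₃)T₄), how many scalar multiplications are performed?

1422158

(T₁T₂): 79×11 by 11×118 → 79×118, cost 79·11·118 = 102542
((T₁T₂)T₃): 79×118 by 118×87 → 79×87, cost 79·118·87 = 811014; cumulative 913556
(((T₁T₂)T₃)T₄): 79×87 by 87×74 → 79×74, cost 79·87·74 = 508602; cumulative 1422158
Total: 1422158 scalar multiplications.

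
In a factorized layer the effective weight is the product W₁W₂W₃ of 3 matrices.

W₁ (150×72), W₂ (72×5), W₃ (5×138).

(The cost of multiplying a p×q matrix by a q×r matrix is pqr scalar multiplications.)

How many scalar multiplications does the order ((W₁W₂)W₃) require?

(W₁W₂): 150×72 by 72×5 → 150×5, cost 150·72·5 = 54000
((W₁W₂)W₃): 150×5 by 5×138 → 150×138, cost 150·5·138 = 103500; cumulative 157500
Total: 157500 scalar multiplications.

157500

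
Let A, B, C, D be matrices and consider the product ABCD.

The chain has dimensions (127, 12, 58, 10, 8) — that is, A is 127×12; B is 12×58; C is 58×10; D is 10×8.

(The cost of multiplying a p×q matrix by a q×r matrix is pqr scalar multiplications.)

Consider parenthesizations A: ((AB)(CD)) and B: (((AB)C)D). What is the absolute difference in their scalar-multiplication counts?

Order A = ((AB)(CD)): (AB): 127×12 by 12×58 → 127×58, cost 127·12·58 = 88392; (CD): 58×10 by 10×8 → 58×8, cost 58·10·8 = 4640; ((AB)(CD)): 127×58 by 58×8 → 127×8, cost 127·58·8 = 58928; cumulative 151960. Total 151960.
Order B = (((AB)C)D): (AB): 127×12 by 12×58 → 127×58, cost 127·12·58 = 88392; ((AB)C): 127×58 by 58×10 → 127×10, cost 127·58·10 = 73660; cumulative 162052; (((AB)C)D): 127×10 by 10×8 → 127×8, cost 127·10·8 = 10160; cumulative 172212. Total 172212.
Difference: |151960 − 172212| = 20252.

20252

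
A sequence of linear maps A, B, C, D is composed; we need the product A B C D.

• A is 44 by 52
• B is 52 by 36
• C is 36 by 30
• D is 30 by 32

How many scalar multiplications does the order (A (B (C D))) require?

(C D): 36×30 by 30×32 → 36×32, cost 36·30·32 = 34560
(B (C D)): 52×36 by 36×32 → 52×32, cost 52·36·32 = 59904; cumulative 94464
(A (B (C D))): 44×52 by 52×32 → 44×32, cost 44·52·32 = 73216; cumulative 167680
Total: 167680 scalar multiplications.

167680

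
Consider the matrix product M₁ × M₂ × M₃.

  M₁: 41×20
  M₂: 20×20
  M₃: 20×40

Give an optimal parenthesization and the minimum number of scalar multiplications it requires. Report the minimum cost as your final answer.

48800

(M₁ × (M₂ × M₃)): cost 48800.
((M₁ × M₂) × M₃): cost 49200.
Optimal: (M₁ × (M₂ × M₃)) with cost 48800.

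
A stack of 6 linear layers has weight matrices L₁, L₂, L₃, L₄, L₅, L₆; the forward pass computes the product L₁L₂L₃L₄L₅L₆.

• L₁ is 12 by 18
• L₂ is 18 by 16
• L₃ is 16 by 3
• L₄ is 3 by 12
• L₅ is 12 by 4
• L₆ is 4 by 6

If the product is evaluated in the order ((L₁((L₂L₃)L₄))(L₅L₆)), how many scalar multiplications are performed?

5256

(L₂L₃): 18×16 by 16×3 → 18×3, cost 18·16·3 = 864
((L₂L₃)L₄): 18×3 by 3×12 → 18×12, cost 18·3·12 = 648; cumulative 1512
(L₁((L₂L₃)L₄)): 12×18 by 18×12 → 12×12, cost 12·18·12 = 2592; cumulative 4104
(L₅L₆): 12×4 by 4×6 → 12×6, cost 12·4·6 = 288
((L₁((L₂L₃)L₄))(L₅L₆)): 12×12 by 12×6 → 12×6, cost 12·12·6 = 864; cumulative 5256
Total: 5256 scalar multiplications.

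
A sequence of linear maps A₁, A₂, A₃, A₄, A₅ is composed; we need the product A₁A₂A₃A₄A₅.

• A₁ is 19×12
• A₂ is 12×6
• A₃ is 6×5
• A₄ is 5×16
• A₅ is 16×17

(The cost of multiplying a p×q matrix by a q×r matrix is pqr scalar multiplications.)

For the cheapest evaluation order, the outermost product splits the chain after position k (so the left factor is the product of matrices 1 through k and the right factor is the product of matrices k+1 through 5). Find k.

3

Adjacent pairs: A₁A₂ = 19·12·6 = 1368; A₂A₃ = 12·6·5 = 360; A₃A₄ = 6·5·16 = 480; A₄A₅ = 5·16·17 = 1360.
Length 3: A₁..A₃: k=1: 0+360+19·12·5=1500; k=2: 1368+0+19·6·5=1938 → min 1500 | A₂..A₄: k=2: 0+480+12·6·16=1632; k=3: 360+0+12·5·16=1320 → min 1320 | A₃..A₅: k=3: 0+1360+6·5·17=1870; k=4: 480+0+6·16·17=2112 → min 1870.
Length 4: A₁..A₄: k=1: 0+1320+19·12·16=4968; k=2: 1368+480+19·6·16=3672; k=3: 1500+0+19·5·16=3020 → min 3020 | A₂..A₅: k=2: 0+1870+12·6·17=3094; k=3: 360+1360+12·5·17=2740; k=4: 1320+0+12·16·17=4584 → min 2740.
Top-level splits: k=1: (A₁..A₁)·(A₂..A₅) → 0+2740+19·12·17 = 6616; k=2: (A₁..A₂)·(A₃..A₅) → 1368+1870+19·6·17 = 5176; k=3: (A₁..A₃)·(A₄..A₅) → 1500+1360+19·5·17 = 4475; k=4: (A₁..A₄)·(A₅..A₅) → 3020+0+19·16·17 = 8188.
Best split is after A₃, i.e. k = 3.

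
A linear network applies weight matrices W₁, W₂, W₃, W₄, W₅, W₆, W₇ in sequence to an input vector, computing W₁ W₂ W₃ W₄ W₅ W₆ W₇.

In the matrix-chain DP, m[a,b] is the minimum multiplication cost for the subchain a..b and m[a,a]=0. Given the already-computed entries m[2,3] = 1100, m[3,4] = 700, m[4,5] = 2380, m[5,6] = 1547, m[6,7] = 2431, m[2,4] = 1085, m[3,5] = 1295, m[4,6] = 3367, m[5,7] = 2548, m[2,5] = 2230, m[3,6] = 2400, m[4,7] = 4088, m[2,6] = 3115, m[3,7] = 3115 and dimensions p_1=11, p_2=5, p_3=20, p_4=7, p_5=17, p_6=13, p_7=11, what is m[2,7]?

3720

m[2,7] = min over k∈[2,6] of m[2,k]+m[k+1,7]+p_{1}·p_k·p_{7}.
k=2: 0 + 3115 + 11·5·11 = 3720; k=3: 1100 + 4088 + 11·20·11 = 7608; k=4: 1085 + 2548 + 11·7·11 = 4480; k=5: 2230 + 2431 + 11·17·11 = 6718; k=6: 3115 + 0 + 11·13·11 = 4688.
Minimum: 3720 at k=2.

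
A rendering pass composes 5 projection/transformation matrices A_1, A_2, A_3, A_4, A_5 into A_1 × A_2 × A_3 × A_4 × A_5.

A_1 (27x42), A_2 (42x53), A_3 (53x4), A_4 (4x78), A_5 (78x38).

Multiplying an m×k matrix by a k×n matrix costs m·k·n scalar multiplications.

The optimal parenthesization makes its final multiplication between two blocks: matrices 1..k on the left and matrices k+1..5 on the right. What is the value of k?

Adjacent pairs: A_1A_2 = 27·42·53 = 60102; A_2A_3 = 42·53·4 = 8904; A_3A_4 = 53·4·78 = 16536; A_4A_5 = 4·78·38 = 11856.
Length 3: A_1..A_3: k=1: 0+8904+27·42·4=13440; k=2: 60102+0+27·53·4=65826 → min 13440 | A_2..A_4: k=2: 0+16536+42·53·78=190164; k=3: 8904+0+42·4·78=22008 → min 22008 | A_3..A_5: k=3: 0+11856+53·4·38=19912; k=4: 16536+0+53·78·38=173628 → min 19912.
Length 4: A_1..A_4: k=1: 0+22008+27·42·78=110460; k=2: 60102+16536+27·53·78=188256; k=3: 13440+0+27·4·78=21864 → min 21864 | A_2..A_5: k=2: 0+19912+42·53·38=104500; k=3: 8904+11856+42·4·38=27144; k=4: 22008+0+42·78·38=146496 → min 27144.
Top-level splits: k=1: (A_1..A_1)·(A_2..A_5) → 0+27144+27·42·38 = 70236; k=2: (A_1..A_2)·(A_3..A_5) → 60102+19912+27·53·38 = 134392; k=3: (A_1..A_3)·(A_4..A_5) → 13440+11856+27·4·38 = 29400; k=4: (A_1..A_4)·(A_5..A_5) → 21864+0+27·78·38 = 101892.
Best split is after A_3, i.e. k = 3.

3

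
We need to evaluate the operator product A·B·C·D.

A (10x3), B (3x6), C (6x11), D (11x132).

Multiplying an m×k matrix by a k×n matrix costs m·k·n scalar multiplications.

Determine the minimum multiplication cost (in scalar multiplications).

8514

Adjacent pairs: AB = 10·3·6 = 180; BC = 3·6·11 = 198; CD = 6·11·132 = 8712.
Length 3: A..C: k=1: 0+198+10·3·11=528; k=2: 180+0+10·6·11=840 → min 528 | B..D: k=2: 0+8712+3·6·132=11088; k=3: 198+0+3·11·132=4554 → min 4554.
Length 4: A..D: k=1: 0+4554+10·3·132=8514; k=2: 180+8712+10·6·132=16812; k=3: 528+0+10·11·132=15048 → min 8514.
Optimal order: (A·((B·C)·D)) with cost 8514.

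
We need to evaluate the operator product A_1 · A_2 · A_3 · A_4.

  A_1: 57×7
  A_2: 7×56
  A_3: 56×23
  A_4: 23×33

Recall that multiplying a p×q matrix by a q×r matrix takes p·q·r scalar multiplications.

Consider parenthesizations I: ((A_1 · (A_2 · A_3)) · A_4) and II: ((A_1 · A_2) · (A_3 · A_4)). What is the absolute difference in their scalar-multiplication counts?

Order I = ((A_1 · (A_2 · A_3)) · A_4): (A_2 · A_3): 7×56 by 56×23 → 7×23, cost 7·56·23 = 9016; (A_1 · (A_2 · A_3)): 57×7 by 7×23 → 57×23, cost 57·7·23 = 9177; cumulative 18193; ((A_1 · (A_2 · A_3)) · A_4): 57×23 by 23×33 → 57×33, cost 57·23·33 = 43263; cumulative 61456. Total 61456.
Order II = ((A_1 · A_2) · (A_3 · A_4)): (A_1 · A_2): 57×7 by 7×56 → 57×56, cost 57·7·56 = 22344; (A_3 · A_4): 56×23 by 23×33 → 56×33, cost 56·23·33 = 42504; ((A_1 · A_2) · (A_3 · A_4)): 57×56 by 56×33 → 57×33, cost 57·56·33 = 105336; cumulative 170184. Total 170184.
Difference: |61456 − 170184| = 108728.

108728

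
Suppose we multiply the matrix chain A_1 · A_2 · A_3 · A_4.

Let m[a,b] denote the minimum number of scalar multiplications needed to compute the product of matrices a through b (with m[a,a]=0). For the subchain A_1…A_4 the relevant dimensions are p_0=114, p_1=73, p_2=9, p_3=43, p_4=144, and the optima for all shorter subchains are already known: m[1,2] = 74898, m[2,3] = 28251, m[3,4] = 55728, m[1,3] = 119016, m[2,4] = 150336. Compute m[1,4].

m[1,4] = min over k∈[1,3] of m[1,k]+m[k+1,4]+p_{0}·p_k·p_{4}.
k=1: 0 + 150336 + 114·73·144 = 1348704; k=2: 74898 + 55728 + 114·9·144 = 278370; k=3: 119016 + 0 + 114·43·144 = 824904.
Minimum: 278370 at k=2.

278370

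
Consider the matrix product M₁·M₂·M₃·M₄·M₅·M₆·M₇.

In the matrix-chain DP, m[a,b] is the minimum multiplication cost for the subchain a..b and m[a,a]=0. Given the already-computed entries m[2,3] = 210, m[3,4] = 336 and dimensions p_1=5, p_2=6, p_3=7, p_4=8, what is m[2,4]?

490

m[2,4] = min over k∈[2,3] of m[2,k]+m[k+1,4]+p_{1}·p_k·p_{4}.
k=2: 0 + 336 + 5·6·8 = 576; k=3: 210 + 0 + 5·7·8 = 490.
Minimum: 490 at k=3.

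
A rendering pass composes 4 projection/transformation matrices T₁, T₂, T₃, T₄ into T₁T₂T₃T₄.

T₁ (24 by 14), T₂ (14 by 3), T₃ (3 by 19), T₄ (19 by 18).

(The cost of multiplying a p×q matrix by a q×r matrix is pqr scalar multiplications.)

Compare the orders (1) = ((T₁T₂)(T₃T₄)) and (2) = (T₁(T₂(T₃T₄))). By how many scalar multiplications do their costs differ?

4500

Order (1) = ((T₁T₂)(T₃T₄)): (T₁T₂): 24×14 by 14×3 → 24×3, cost 24·14·3 = 1008; (T₃T₄): 3×19 by 19×18 → 3×18, cost 3·19·18 = 1026; ((T₁T₂)(T₃T₄)): 24×3 by 3×18 → 24×18, cost 24·3·18 = 1296; cumulative 3330. Total 3330.
Order (2) = (T₁(T₂(T₃T₄))): (T₃T₄): 3×19 by 19×18 → 3×18, cost 3·19·18 = 1026; (T₂(T₃T₄)): 14×3 by 3×18 → 14×18, cost 14·3·18 = 756; cumulative 1782; (T₁(T₂(T₃T₄))): 24×14 by 14×18 → 24×18, cost 24·14·18 = 6048; cumulative 7830. Total 7830.
Difference: |3330 − 7830| = 4500.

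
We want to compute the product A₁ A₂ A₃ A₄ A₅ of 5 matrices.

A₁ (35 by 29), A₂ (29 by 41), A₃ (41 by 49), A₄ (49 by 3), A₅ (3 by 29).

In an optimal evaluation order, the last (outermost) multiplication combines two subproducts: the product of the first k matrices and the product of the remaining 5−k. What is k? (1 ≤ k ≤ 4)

Adjacent pairs: A₁A₂ = 35·29·41 = 41615; A₂A₃ = 29·41·49 = 58261; A₃A₄ = 41·49·3 = 6027; A₄A₅ = 49·3·29 = 4263.
Length 3: A₁..A₃: k=1: 0+58261+35·29·49=107996; k=2: 41615+0+35·41·49=111930 → min 107996 | A₂..A₄: k=2: 0+6027+29·41·3=9594; k=3: 58261+0+29·49·3=62524 → min 9594 | A₃..A₅: k=3: 0+4263+41·49·29=62524; k=4: 6027+0+41·3·29=9594 → min 9594.
Length 4: A₁..A₄: k=1: 0+9594+35·29·3=12639; k=2: 41615+6027+35·41·3=51947; k=3: 107996+0+35·49·3=113141 → min 12639 | A₂..A₅: k=2: 0+9594+29·41·29=44075; k=3: 58261+4263+29·49·29=103733; k=4: 9594+0+29·3·29=12117 → min 12117.
Top-level splits: k=1: (A₁..A₁)·(A₂..A₅) → 0+12117+35·29·29 = 41552; k=2: (A₁..A₂)·(A₃..A₅) → 41615+9594+35·41·29 = 92824; k=3: (A₁..A₃)·(A₄..A₅) → 107996+4263+35·49·29 = 161994; k=4: (A₁..A₄)·(A₅..A₅) → 12639+0+35·3·29 = 15684.
Best split is after A₄, i.e. k = 4.

4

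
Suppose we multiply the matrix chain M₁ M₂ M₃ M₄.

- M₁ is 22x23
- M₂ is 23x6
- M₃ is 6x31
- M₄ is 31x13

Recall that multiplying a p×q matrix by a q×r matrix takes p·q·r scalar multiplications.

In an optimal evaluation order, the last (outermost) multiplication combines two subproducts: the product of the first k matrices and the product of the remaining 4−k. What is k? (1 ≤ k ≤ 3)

2

Adjacent pairs: M₁M₂ = 22·23·6 = 3036; M₂M₃ = 23·6·31 = 4278; M₃M₄ = 6·31·13 = 2418.
Length 3: M₁..M₃: k=1: 0+4278+22·23·31=19964; k=2: 3036+0+22·6·31=7128 → min 7128 | M₂..M₄: k=2: 0+2418+23·6·13=4212; k=3: 4278+0+23·31·13=13547 → min 4212.
Top-level splits: k=1: (M₁..M₁)·(M₂..M₄) → 0+4212+22·23·13 = 10790; k=2: (M₁..M₂)·(M₃..M₄) → 3036+2418+22·6·13 = 7170; k=3: (M₁..M₃)·(M₄..M₄) → 7128+0+22·31·13 = 15994.
Best split is after M₂, i.e. k = 2.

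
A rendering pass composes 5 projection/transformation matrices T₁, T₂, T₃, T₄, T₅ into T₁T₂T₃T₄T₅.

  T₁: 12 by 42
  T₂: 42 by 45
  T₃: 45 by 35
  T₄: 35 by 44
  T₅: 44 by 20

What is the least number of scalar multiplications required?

Adjacent pairs: T₁T₂ = 12·42·45 = 22680; T₂T₃ = 42·45·35 = 66150; T₃T₄ = 45·35·44 = 69300; T₄T₅ = 35·44·20 = 30800.
Length 3: T₁..T₃: k=1: 0+66150+12·42·35=83790; k=2: 22680+0+12·45·35=41580 → min 41580 | T₂..T₄: k=2: 0+69300+42·45·44=152460; k=3: 66150+0+42·35·44=130830 → min 130830 | T₃..T₅: k=3: 0+30800+45·35·20=62300; k=4: 69300+0+45·44·20=108900 → min 62300.
Length 4: T₁..T₄: k=1: 0+130830+12·42·44=153006; k=2: 22680+69300+12·45·44=115740; k=3: 41580+0+12·35·44=60060 → min 60060 | T₂..T₅: k=2: 0+62300+42·45·20=100100; k=3: 66150+30800+42·35·20=126350; k=4: 130830+0+42·44·20=167790 → min 100100.
Length 5: T₁..T₅: k=1: 0+100100+12·42·20=110180; k=2: 22680+62300+12·45·20=95780; k=3: 41580+30800+12·35·20=80780; k=4: 60060+0+12·44·20=70620 → min 70620.
Optimal order: ((((T₁T₂)T₃)T₄)T₅) with cost 70620.

70620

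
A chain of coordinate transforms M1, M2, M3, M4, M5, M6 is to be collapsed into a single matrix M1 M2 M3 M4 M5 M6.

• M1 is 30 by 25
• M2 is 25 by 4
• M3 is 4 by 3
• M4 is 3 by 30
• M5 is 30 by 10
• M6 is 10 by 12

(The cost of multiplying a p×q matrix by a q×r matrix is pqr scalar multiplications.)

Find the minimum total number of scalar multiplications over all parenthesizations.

4890

Adjacent pairs: M1M2 = 30·25·4 = 3000; M2M3 = 25·4·3 = 300; M3M4 = 4·3·30 = 360; M4M5 = 3·30·10 = 900; M5M6 = 30·10·12 = 3600.
Length 3: M1..M3: k=1: 0+300+30·25·3=2550; k=2: 3000+0+30·4·3=3360 → min 2550 | M2..M4: k=2: 0+360+25·4·30=3360; k=3: 300+0+25·3·30=2550 → min 2550 | M3..M5: k=3: 0+900+4·3·10=1020; k=4: 360+0+4·30·10=1560 → min 1020 | M4..M6: k=4: 0+3600+3·30·12=4680; k=5: 900+0+3·10·12=1260 → min 1260.
Length 4: M1..M4: k=1: 0+2550+30·25·30=25050; k=2: 3000+360+30·4·30=6960; k=3: 2550+0+30·3·30=5250 → min 5250 | M2..M5: k=2: 0+1020+25·4·10=2020; k=3: 300+900+25·3·10=1950; k=4: 2550+0+25·30·10=10050 → min 1950 | M3..M6: k=3: 0+1260+4·3·12=1404; k=4: 360+3600+4·30·12=5400; k=5: 1020+0+4·10·12=1500 → min 1404.
Length 5: M1..M5: k=1: 0+1950+30·25·10=9450; k=2: 3000+1020+30·4·10=5220; k=3: 2550+900+30·3·10=4350; k=4: 5250+0+30·30·10=14250 → min 4350 | M2..M6: k=2: 0+1404+25·4·12=2604; k=3: 300+1260+25·3·12=2460; k=4: 2550+3600+25·30·12=15150; k=5: 1950+0+25·10·12=4950 → min 2460.
Length 6: M1..M6: k=1: 0+2460+30·25·12=11460; k=2: 3000+1404+30·4·12=5844; k=3: 2550+1260+30·3·12=4890; k=4: 5250+3600+30·30·12=19650; k=5: 4350+0+30·10·12=7950 → min 4890.
Optimal order: ((M1 (M2 M3)) ((M4 M5) M6)) with cost 4890.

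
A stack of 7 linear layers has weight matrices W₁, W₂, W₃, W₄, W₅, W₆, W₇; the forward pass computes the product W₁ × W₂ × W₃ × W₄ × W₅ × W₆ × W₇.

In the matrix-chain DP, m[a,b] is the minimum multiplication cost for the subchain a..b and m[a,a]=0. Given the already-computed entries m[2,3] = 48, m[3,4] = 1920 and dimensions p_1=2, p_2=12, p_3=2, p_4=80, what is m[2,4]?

m[2,4] = min over k∈[2,3] of m[2,k]+m[k+1,4]+p_{1}·p_k·p_{4}.
k=2: 0 + 1920 + 2·12·80 = 3840; k=3: 48 + 0 + 2·2·80 = 368.
Minimum: 368 at k=3.

368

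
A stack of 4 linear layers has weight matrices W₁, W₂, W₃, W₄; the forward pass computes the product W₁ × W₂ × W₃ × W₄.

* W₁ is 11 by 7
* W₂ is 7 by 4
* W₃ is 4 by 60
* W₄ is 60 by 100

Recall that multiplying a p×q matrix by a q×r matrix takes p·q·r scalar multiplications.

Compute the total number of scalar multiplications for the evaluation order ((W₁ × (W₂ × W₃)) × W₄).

72300

(W₂ × W₃): 7×4 by 4×60 → 7×60, cost 7·4·60 = 1680
(W₁ × (W₂ × W₃)): 11×7 by 7×60 → 11×60, cost 11·7·60 = 4620; cumulative 6300
((W₁ × (W₂ × W₃)) × W₄): 11×60 by 60×100 → 11×100, cost 11·60·100 = 66000; cumulative 72300
Total: 72300 scalar multiplications.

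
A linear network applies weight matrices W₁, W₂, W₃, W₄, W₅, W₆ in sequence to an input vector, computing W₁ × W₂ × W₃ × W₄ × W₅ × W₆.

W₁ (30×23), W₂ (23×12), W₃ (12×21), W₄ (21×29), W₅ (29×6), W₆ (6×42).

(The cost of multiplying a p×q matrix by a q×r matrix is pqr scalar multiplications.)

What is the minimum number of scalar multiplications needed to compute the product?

Adjacent pairs: W₁W₂ = 30·23·12 = 8280; W₂W₃ = 23·12·21 = 5796; W₃W₄ = 12·21·29 = 7308; W₄W₅ = 21·29·6 = 3654; W₅W₆ = 29·6·42 = 7308.
Length 3: W₁..W₃: k=1: 0+5796+30·23·21=20286; k=2: 8280+0+30·12·21=15840 → min 15840 | W₂..W₄: k=2: 0+7308+23·12·29=15312; k=3: 5796+0+23·21·29=19803 → min 15312 | W₃..W₅: k=3: 0+3654+12·21·6=5166; k=4: 7308+0+12·29·6=9396 → min 5166 | W₄..W₆: k=4: 0+7308+21·29·42=32886; k=5: 3654+0+21·6·42=8946 → min 8946.
Length 4: W₁..W₄: k=1: 0+15312+30·23·29=35322; k=2: 8280+7308+30·12·29=26028; k=3: 15840+0+30·21·29=34110 → min 26028 | W₂..W₅: k=2: 0+5166+23·12·6=6822; k=3: 5796+3654+23·21·6=12348; k=4: 15312+0+23·29·6=19314 → min 6822 | W₃..W₆: k=3: 0+8946+12·21·42=19530; k=4: 7308+7308+12·29·42=29232; k=5: 5166+0+12·6·42=8190 → min 8190.
Length 5: W₁..W₅: k=1: 0+6822+30·23·6=10962; k=2: 8280+5166+30·12·6=15606; k=3: 15840+3654+30·21·6=23274; k=4: 26028+0+30·29·6=31248 → min 10962 | W₂..W₆: k=2: 0+8190+23·12·42=19782; k=3: 5796+8946+23·21·42=35028; k=4: 15312+7308+23·29·42=50634; k=5: 6822+0+23·6·42=12618 → min 12618.
Length 6: W₁..W₆: k=1: 0+12618+30·23·42=41598; k=2: 8280+8190+30·12·42=31590; k=3: 15840+8946+30·21·42=51246; k=4: 26028+7308+30·29·42=69876; k=5: 10962+0+30·6·42=18522 → min 18522.
Optimal order: ((W₁ × (W₂ × (W₃ × (W₄ × W₅)))) × W₆) with cost 18522.

18522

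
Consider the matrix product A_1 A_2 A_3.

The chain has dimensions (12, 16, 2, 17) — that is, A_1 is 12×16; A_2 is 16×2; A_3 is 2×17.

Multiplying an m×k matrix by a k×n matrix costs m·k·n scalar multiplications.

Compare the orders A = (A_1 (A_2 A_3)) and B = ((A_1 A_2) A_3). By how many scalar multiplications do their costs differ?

3016

Order A = (A_1 (A_2 A_3)): (A_2 A_3): 16×2 by 2×17 → 16×17, cost 16·2·17 = 544; (A_1 (A_2 A_3)): 12×16 by 16×17 → 12×17, cost 12·16·17 = 3264; cumulative 3808. Total 3808.
Order B = ((A_1 A_2) A_3): (A_1 A_2): 12×16 by 16×2 → 12×2, cost 12·16·2 = 384; ((A_1 A_2) A_3): 12×2 by 2×17 → 12×17, cost 12·2·17 = 408; cumulative 792. Total 792.
Difference: |3808 − 792| = 3016.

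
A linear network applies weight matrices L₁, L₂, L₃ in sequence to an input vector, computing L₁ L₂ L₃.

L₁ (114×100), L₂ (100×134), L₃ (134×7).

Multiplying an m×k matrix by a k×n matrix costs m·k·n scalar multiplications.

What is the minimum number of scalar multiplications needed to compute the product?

Order (L₁ (L₂ L₃)): (L₂ L₃): 100×134 by 134×7 → 100×7, cost 100·134·7 = 93800; (L₁ (L₂ L₃)): 114×100 by 100×7 → 114×7, cost 114·100·7 = 79800; cumulative 173600. Total 173600.
Order ((L₁ L₂) L₃): (L₁ L₂): 114×100 by 100×134 → 114×134, cost 114·100·134 = 1527600; ((L₁ L₂) L₃): 114×134 by 134×7 → 114×7, cost 114·134·7 = 106932; cumulative 1634532. Total 1634532.
Minimum: 173600.

173600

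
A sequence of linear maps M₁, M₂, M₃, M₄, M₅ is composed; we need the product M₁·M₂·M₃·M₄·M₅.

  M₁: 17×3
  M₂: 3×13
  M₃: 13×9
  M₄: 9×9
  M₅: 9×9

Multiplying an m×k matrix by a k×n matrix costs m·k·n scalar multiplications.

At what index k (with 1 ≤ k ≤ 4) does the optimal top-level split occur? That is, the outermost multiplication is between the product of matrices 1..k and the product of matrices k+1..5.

Adjacent pairs: M₁M₂ = 17·3·13 = 663; M₂M₃ = 3·13·9 = 351; M₃M₄ = 13·9·9 = 1053; M₄M₅ = 9·9·9 = 729.
Length 3: M₁..M₃: k=1: 0+351+17·3·9=810; k=2: 663+0+17·13·9=2652 → min 810 | M₂..M₄: k=2: 0+1053+3·13·9=1404; k=3: 351+0+3·9·9=594 → min 594 | M₃..M₅: k=3: 0+729+13·9·9=1782; k=4: 1053+0+13·9·9=2106 → min 1782.
Length 4: M₁..M₄: k=1: 0+594+17·3·9=1053; k=2: 663+1053+17·13·9=3705; k=3: 810+0+17·9·9=2187 → min 1053 | M₂..M₅: k=2: 0+1782+3·13·9=2133; k=3: 351+729+3·9·9=1323; k=4: 594+0+3·9·9=837 → min 837.
Top-level splits: k=1: (M₁..M₁)·(M₂..M₅) → 0+837+17·3·9 = 1296; k=2: (M₁..M₂)·(M₃..M₅) → 663+1782+17·13·9 = 4434; k=3: (M₁..M₃)·(M₄..M₅) → 810+729+17·9·9 = 2916; k=4: (M₁..M₄)·(M₅..M₅) → 1053+0+17·9·9 = 2430.
Best split is after M₁, i.e. k = 1.

1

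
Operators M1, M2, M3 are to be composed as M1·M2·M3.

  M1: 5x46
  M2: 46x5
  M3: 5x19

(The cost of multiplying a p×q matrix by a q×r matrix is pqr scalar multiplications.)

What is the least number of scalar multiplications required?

Order (M1·(M2·M3)): (M2·M3): 46×5 by 5×19 → 46×19, cost 46·5·19 = 4370; (M1·(M2·M3)): 5×46 by 46×19 → 5×19, cost 5·46·19 = 4370; cumulative 8740. Total 8740.
Order ((M1·M2)·M3): (M1·M2): 5×46 by 46×5 → 5×5, cost 5·46·5 = 1150; ((M1·M2)·M3): 5×5 by 5×19 → 5×19, cost 5·5·19 = 475; cumulative 1625. Total 1625.
Minimum: 1625.

1625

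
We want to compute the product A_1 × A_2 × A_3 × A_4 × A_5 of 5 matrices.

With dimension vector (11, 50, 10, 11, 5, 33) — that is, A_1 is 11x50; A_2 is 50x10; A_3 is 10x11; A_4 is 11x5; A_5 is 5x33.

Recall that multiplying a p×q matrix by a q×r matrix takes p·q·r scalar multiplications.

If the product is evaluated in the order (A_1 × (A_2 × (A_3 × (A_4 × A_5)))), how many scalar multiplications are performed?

40095

(A_4 × A_5): 11×5 by 5×33 → 11×33, cost 11·5·33 = 1815
(A_3 × (A_4 × A_5)): 10×11 by 11×33 → 10×33, cost 10·11·33 = 3630; cumulative 5445
(A_2 × (A_3 × (A_4 × A_5))): 50×10 by 10×33 → 50×33, cost 50·10·33 = 16500; cumulative 21945
(A_1 × (A_2 × (A_3 × (A_4 × A_5)))): 11×50 by 50×33 → 11×33, cost 11·50·33 = 18150; cumulative 40095
Total: 40095 scalar multiplications.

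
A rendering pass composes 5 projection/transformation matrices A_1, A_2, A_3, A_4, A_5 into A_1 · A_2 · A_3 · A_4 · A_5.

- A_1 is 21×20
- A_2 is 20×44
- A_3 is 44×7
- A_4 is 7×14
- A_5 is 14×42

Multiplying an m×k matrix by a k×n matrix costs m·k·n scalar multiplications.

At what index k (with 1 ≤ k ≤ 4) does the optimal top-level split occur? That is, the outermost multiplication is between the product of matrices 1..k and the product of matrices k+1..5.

Adjacent pairs: A_1A_2 = 21·20·44 = 18480; A_2A_3 = 20·44·7 = 6160; A_3A_4 = 44·7·14 = 4312; A_4A_5 = 7·14·42 = 4116.
Length 3: A_1..A_3: k=1: 0+6160+21·20·7=9100; k=2: 18480+0+21·44·7=24948 → min 9100 | A_2..A_4: k=2: 0+4312+20·44·14=16632; k=3: 6160+0+20·7·14=8120 → min 8120 | A_3..A_5: k=3: 0+4116+44·7·42=17052; k=4: 4312+0+44·14·42=30184 → min 17052.
Length 4: A_1..A_4: k=1: 0+8120+21·20·14=14000; k=2: 18480+4312+21·44·14=35728; k=3: 9100+0+21·7·14=11158 → min 11158 | A_2..A_5: k=2: 0+17052+20·44·42=54012; k=3: 6160+4116+20·7·42=16156; k=4: 8120+0+20·14·42=19880 → min 16156.
Top-level splits: k=1: (A_1..A_1)·(A_2..A_5) → 0+16156+21·20·42 = 33796; k=2: (A_1..A_2)·(A_3..A_5) → 18480+17052+21·44·42 = 74340; k=3: (A_1..A_3)·(A_4..A_5) → 9100+4116+21·7·42 = 19390; k=4: (A_1..A_4)·(A_5..A_5) → 11158+0+21·14·42 = 23506.
Best split is after A_3, i.e. k = 3.

3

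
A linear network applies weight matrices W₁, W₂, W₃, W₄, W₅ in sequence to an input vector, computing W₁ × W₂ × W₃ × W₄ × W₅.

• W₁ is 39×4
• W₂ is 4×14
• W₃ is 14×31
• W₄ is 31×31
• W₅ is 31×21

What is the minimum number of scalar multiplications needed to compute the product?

11460

Adjacent pairs: W₁W₂ = 39·4·14 = 2184; W₂W₃ = 4·14·31 = 1736; W₃W₄ = 14·31·31 = 13454; W₄W₅ = 31·31·21 = 20181.
Length 3: W₁..W₃: k=1: 0+1736+39·4·31=6572; k=2: 2184+0+39·14·31=19110 → min 6572 | W₂..W₄: k=2: 0+13454+4·14·31=15190; k=3: 1736+0+4·31·31=5580 → min 5580 | W₃..W₅: k=3: 0+20181+14·31·21=29295; k=4: 13454+0+14·31·21=22568 → min 22568.
Length 4: W₁..W₄: k=1: 0+5580+39·4·31=10416; k=2: 2184+13454+39·14·31=32564; k=3: 6572+0+39·31·31=44051 → min 10416 | W₂..W₅: k=2: 0+22568+4·14·21=23744; k=3: 1736+20181+4·31·21=24521; k=4: 5580+0+4·31·21=8184 → min 8184.
Length 5: W₁..W₅: k=1: 0+8184+39·4·21=11460; k=2: 2184+22568+39·14·21=36218; k=3: 6572+20181+39·31·21=52142; k=4: 10416+0+39·31·21=35805 → min 11460.
Optimal order: (W₁ × (((W₂ × W₃) × W₄) × W₅)) with cost 11460.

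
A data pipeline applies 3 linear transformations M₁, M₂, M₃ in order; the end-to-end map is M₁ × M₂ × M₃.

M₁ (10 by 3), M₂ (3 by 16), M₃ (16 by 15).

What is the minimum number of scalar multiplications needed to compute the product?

Order (M₁ × (M₂ × M₃)): (M₂ × M₃): 3×16 by 16×15 → 3×15, cost 3·16·15 = 720; (M₁ × (M₂ × M₃)): 10×3 by 3×15 → 10×15, cost 10·3·15 = 450; cumulative 1170. Total 1170.
Order ((M₁ × M₂) × M₃): (M₁ × M₂): 10×3 by 3×16 → 10×16, cost 10·3·16 = 480; ((M₁ × M₂) × M₃): 10×16 by 16×15 → 10×15, cost 10·16·15 = 2400; cumulative 2880. Total 2880.
Minimum: 1170.

1170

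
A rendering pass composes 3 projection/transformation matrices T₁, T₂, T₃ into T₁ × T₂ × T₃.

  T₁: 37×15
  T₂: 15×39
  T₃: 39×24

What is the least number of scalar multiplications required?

Order (T₁ × (T₂ × T₃)): (T₂ × T₃): 15×39 by 39×24 → 15×24, cost 15·39·24 = 14040; (T₁ × (T₂ × T₃)): 37×15 by 15×24 → 37×24, cost 37·15·24 = 13320; cumulative 27360. Total 27360.
Order ((T₁ × T₂) × T₃): (T₁ × T₂): 37×15 by 15×39 → 37×39, cost 37·15·39 = 21645; ((T₁ × T₂) × T₃): 37×39 by 39×24 → 37×24, cost 37·39·24 = 34632; cumulative 56277. Total 56277.
Minimum: 27360.

27360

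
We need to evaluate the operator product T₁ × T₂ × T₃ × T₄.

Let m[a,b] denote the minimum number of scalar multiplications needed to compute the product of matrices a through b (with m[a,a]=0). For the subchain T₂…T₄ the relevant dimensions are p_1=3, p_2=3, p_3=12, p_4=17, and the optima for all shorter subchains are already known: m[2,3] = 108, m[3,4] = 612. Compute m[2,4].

720

m[2,4] = min over k∈[2,3] of m[2,k]+m[k+1,4]+p_{1}·p_k·p_{4}.
k=2: 0 + 612 + 3·3·17 = 765; k=3: 108 + 0 + 3·12·17 = 720.
Minimum: 720 at k=3.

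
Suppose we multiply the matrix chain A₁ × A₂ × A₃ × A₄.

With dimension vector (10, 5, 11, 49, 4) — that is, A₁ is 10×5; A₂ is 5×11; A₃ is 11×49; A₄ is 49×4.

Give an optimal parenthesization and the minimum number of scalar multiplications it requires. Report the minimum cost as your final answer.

2576

Adjacent pairs: A₁A₂ = 10·5·11 = 550; A₂A₃ = 5·11·49 = 2695; A₃A₄ = 11·49·4 = 2156.
Length 3: A₁..A₃: k=1: 0+2695+10·5·49=5145; k=2: 550+0+10·11·49=5940 → min 5145 | A₂..A₄: k=2: 0+2156+5·11·4=2376; k=3: 2695+0+5·49·4=3675 → min 2376.
Length 4: A₁..A₄: k=1: 0+2376+10·5·4=2576; k=2: 550+2156+10·11·4=3146; k=3: 5145+0+10·49·4=7105 → min 2576.
Optimal parenthesization: (A₁ × (A₂ × (A₃ × A₄))) with cost 2576.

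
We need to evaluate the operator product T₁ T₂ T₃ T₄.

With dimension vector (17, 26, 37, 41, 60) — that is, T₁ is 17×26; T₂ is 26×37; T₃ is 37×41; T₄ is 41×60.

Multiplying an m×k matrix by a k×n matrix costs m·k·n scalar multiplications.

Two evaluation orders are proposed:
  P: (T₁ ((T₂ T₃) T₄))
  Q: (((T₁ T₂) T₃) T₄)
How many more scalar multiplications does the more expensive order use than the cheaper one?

45959

Order P = (T₁ ((T₂ T₃) T₄)): (T₂ T₃): 26×37 by 37×41 → 26×41, cost 26·37·41 = 39442; ((T₂ T₃) T₄): 26×41 by 41×60 → 26×60, cost 26·41·60 = 63960; cumulative 103402; (T₁ ((T₂ T₃) T₄)): 17×26 by 26×60 → 17×60, cost 17·26·60 = 26520; cumulative 129922. Total 129922.
Order Q = (((T₁ T₂) T₃) T₄): (T₁ T₂): 17×26 by 26×37 → 17×37, cost 17·26·37 = 16354; ((T₁ T₂) T₃): 17×37 by 37×41 → 17×41, cost 17·37·41 = 25789; cumulative 42143; (((T₁ T₂) T₃) T₄): 17×41 by 41×60 → 17×60, cost 17·41·60 = 41820; cumulative 83963. Total 83963.
Difference: |129922 − 83963| = 45959.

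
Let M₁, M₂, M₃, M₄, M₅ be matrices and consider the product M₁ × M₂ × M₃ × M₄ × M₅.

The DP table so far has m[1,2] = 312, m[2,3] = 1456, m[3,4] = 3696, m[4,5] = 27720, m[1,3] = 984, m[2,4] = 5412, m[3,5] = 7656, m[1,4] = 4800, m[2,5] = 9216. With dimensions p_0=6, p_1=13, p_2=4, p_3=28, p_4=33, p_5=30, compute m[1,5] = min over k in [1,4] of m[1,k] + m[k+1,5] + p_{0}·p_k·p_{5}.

m[1,5] = min over k∈[1,4] of m[1,k]+m[k+1,5]+p_{0}·p_k·p_{5}.
k=1: 0 + 9216 + 6·13·30 = 11556; k=2: 312 + 7656 + 6·4·30 = 8688; k=3: 984 + 27720 + 6·28·30 = 33744; k=4: 4800 + 0 + 6·33·30 = 10740.
Minimum: 8688 at k=2.

8688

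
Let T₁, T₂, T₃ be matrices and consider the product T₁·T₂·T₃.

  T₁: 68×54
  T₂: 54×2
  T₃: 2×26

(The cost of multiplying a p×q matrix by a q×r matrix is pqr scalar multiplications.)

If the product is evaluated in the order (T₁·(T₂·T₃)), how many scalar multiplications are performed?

98280

(T₂·T₃): 54×2 by 2×26 → 54×26, cost 54·2·26 = 2808
(T₁·(T₂·T₃)): 68×54 by 54×26 → 68×26, cost 68·54·26 = 95472; cumulative 98280
Total: 98280 scalar multiplications.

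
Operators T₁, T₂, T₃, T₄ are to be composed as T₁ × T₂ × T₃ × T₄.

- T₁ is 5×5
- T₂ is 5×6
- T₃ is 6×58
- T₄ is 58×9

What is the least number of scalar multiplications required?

Adjacent pairs: T₁T₂ = 5·5·6 = 150; T₂T₃ = 5·6·58 = 1740; T₃T₄ = 6·58·9 = 3132.
Length 3: T₁..T₃: k=1: 0+1740+5·5·58=3190; k=2: 150+0+5·6·58=1890 → min 1890 | T₂..T₄: k=2: 0+3132+5·6·9=3402; k=3: 1740+0+5·58·9=4350 → min 3402.
Length 4: T₁..T₄: k=1: 0+3402+5·5·9=3627; k=2: 150+3132+5·6·9=3552; k=3: 1890+0+5·58·9=4500 → min 3552.
Optimal order: ((T₁ × T₂) × (T₃ × T₄)) with cost 3552.

3552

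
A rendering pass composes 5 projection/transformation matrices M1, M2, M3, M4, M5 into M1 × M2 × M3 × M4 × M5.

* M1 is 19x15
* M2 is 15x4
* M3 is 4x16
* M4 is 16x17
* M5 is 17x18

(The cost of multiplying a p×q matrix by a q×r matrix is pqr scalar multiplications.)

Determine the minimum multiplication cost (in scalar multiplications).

Adjacent pairs: M1M2 = 19·15·4 = 1140; M2M3 = 15·4·16 = 960; M3M4 = 4·16·17 = 1088; M4M5 = 16·17·18 = 4896.
Length 3: M1..M3: k=1: 0+960+19·15·16=5520; k=2: 1140+0+19·4·16=2356 → min 2356 | M2..M4: k=2: 0+1088+15·4·17=2108; k=3: 960+0+15·16·17=5040 → min 2108 | M3..M5: k=3: 0+4896+4·16·18=6048; k=4: 1088+0+4·17·18=2312 → min 2312.
Length 4: M1..M4: k=1: 0+2108+19·15·17=6953; k=2: 1140+1088+19·4·17=3520; k=3: 2356+0+19·16·17=7524 → min 3520 | M2..M5: k=2: 0+2312+15·4·18=3392; k=3: 960+4896+15·16·18=10176; k=4: 2108+0+15·17·18=6698 → min 3392.
Length 5: M1..M5: k=1: 0+3392+19·15·18=8522; k=2: 1140+2312+19·4·18=4820; k=3: 2356+4896+19·16·18=12724; k=4: 3520+0+19·17·18=9334 → min 4820.
Optimal order: ((M1 × M2) × ((M3 × M4) × M5)) with cost 4820.

4820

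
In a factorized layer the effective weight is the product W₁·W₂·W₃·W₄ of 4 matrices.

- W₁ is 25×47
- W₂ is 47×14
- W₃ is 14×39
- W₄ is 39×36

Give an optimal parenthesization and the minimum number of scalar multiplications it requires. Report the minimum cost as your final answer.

Adjacent pairs: W₁W₂ = 25·47·14 = 16450; W₂W₃ = 47·14·39 = 25662; W₃W₄ = 14·39·36 = 19656.
Length 3: W₁..W₃: k=1: 0+25662+25·47·39=71487; k=2: 16450+0+25·14·39=30100 → min 30100 | W₂..W₄: k=2: 0+19656+47·14·36=43344; k=3: 25662+0+47·39·36=91650 → min 43344.
Length 4: W₁..W₄: k=1: 0+43344+25·47·36=85644; k=2: 16450+19656+25·14·36=48706; k=3: 30100+0+25·39·36=65200 → min 48706.
Optimal parenthesization: ((W₁·W₂)·(W₃·W₄)) with cost 48706.

48706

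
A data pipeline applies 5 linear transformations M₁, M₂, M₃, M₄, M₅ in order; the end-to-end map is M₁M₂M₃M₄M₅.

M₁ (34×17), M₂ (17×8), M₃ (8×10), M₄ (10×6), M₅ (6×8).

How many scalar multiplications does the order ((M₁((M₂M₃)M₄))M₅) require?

7480

(M₂M₃): 17×8 by 8×10 → 17×10, cost 17·8·10 = 1360
((M₂M₃)M₄): 17×10 by 10×6 → 17×6, cost 17·10·6 = 1020; cumulative 2380
(M₁((M₂M₃)M₄)): 34×17 by 17×6 → 34×6, cost 34·17·6 = 3468; cumulative 5848
((M₁((M₂M₃)M₄))M₅): 34×6 by 6×8 → 34×8, cost 34·6·8 = 1632; cumulative 7480
Total: 7480 scalar multiplications.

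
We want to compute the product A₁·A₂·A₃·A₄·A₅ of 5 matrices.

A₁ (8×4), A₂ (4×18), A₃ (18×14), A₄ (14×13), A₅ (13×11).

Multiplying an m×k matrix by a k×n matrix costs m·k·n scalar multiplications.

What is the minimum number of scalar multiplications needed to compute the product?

2660

Adjacent pairs: A₁A₂ = 8·4·18 = 576; A₂A₃ = 4·18·14 = 1008; A₃A₄ = 18·14·13 = 3276; A₄A₅ = 14·13·11 = 2002.
Length 3: A₁..A₃: k=1: 0+1008+8·4·14=1456; k=2: 576+0+8·18·14=2592 → min 1456 | A₂..A₄: k=2: 0+3276+4·18·13=4212; k=3: 1008+0+4·14·13=1736 → min 1736 | A₃..A₅: k=3: 0+2002+18·14·11=4774; k=4: 3276+0+18·13·11=5850 → min 4774.
Length 4: A₁..A₄: k=1: 0+1736+8·4·13=2152; k=2: 576+3276+8·18·13=5724; k=3: 1456+0+8·14·13=2912 → min 2152 | A₂..A₅: k=2: 0+4774+4·18·11=5566; k=3: 1008+2002+4·14·11=3626; k=4: 1736+0+4·13·11=2308 → min 2308.
Length 5: A₁..A₅: k=1: 0+2308+8·4·11=2660; k=2: 576+4774+8·18·11=6934; k=3: 1456+2002+8·14·11=4690; k=4: 2152+0+8·13·11=3296 → min 2660.
Optimal order: (A₁·(((A₂·A₃)·A₄)·A₅)) with cost 2660.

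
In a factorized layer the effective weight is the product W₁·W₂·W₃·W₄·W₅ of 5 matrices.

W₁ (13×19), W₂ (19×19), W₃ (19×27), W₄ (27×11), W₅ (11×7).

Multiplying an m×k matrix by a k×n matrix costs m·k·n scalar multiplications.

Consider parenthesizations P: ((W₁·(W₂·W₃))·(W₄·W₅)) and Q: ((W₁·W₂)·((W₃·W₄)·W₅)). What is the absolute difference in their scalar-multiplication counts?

Order P = ((W₁·(W₂·W₃))·(W₄·W₅)): (W₂·W₃): 19×19 by 19×27 → 19×27, cost 19·19·27 = 9747; (W₁·(W₂·W₃)): 13×19 by 19×27 → 13×27, cost 13·19·27 = 6669; cumulative 16416; (W₄·W₅): 27×11 by 11×7 → 27×7, cost 27·11·7 = 2079; ((W₁·(W₂·W₃))·(W₄·W₅)): 13×27 by 27×7 → 13×7, cost 13·27·7 = 2457; cumulative 20952. Total 20952.
Order Q = ((W₁·W₂)·((W₃·W₄)·W₅)): (W₁·W₂): 13×19 by 19×19 → 13×19, cost 13·19·19 = 4693; (W₃·W₄): 19×27 by 27×11 → 19×11, cost 19·27·11 = 5643; ((W₃·W₄)·W₅): 19×11 by 11×7 → 19×7, cost 19·11·7 = 1463; cumulative 7106; ((W₁·W₂)·((W₃·W₄)·W₅)): 13×19 by 19×7 → 13×7, cost 13·19·7 = 1729; cumulative 13528. Total 13528.
Difference: |20952 − 13528| = 7424.

7424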